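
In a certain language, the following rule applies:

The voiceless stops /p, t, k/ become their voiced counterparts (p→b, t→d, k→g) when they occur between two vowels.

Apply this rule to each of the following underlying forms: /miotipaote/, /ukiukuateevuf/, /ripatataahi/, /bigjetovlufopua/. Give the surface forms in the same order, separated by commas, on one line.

miodibaode, ugiuguadeevuf, ribadadaahi, bigjedovlufobua

/miotipaote/: /t/ is a voiceless stop between vowels /o/ and /i/, so it voices to [d]. /p/ is a voiceless stop between vowels /i/ and /a/, so it voices to [b]. /t/ is a voiceless stop between vowels /o/ and /e/, so it voices to [d]. → [miodibaode].
/ukiukuateevuf/: /k/ is a voiceless stop between vowels /u/ and /i/, so it voices to [g]. /k/ is a voiceless stop between vowels /u/ and /u/, so it voices to [g]. /t/ is a voiceless stop between vowels /a/ and /e/, so it voices to [d]. → [ugiuguadeevuf].
/ripatataahi/: /p/ is a voiceless stop between vowels /i/ and /a/, so it voices to [b]. /t/ is a voiceless stop between vowels /a/ and /a/, so it voices to [d]. /t/ is a voiceless stop between vowels /a/ and /a/, so it voices to [d]. → [ribadadaahi].
/bigjetovlufopua/: /t/ is a voiceless stop between vowels /e/ and /o/, so it voices to [d]. /p/ is a voiceless stop between vowels /o/ and /u/, so it voices to [b]. → [bigjedovlufobua].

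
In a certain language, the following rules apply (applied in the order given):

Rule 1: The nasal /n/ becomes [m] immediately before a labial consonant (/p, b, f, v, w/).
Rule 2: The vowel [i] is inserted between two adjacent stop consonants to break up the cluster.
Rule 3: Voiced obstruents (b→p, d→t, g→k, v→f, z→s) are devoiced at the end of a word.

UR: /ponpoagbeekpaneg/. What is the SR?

Rule 1 (nasal place assimilation): /n/ precedes the labial consonant /p/, so it assimilates in place to [m]. /ponpoagbeekpaneg/ → pompoagbeekpaneg.
Rule 2 (stop-cluster i-epenthesis): /g/ and /b/ form a stop–stop cluster, so [i] is inserted between them. /k/ and /p/ form a stop–stop cluster, so [i] is inserted between them. /pompoagbeekpaneg/ → pompoagibeekipaneg.
Rule 3 (final devoicing): /g/ is a voiced obstruent in word-final position, so it devoices to [k]. /pompoagibeekipaneg/ → pompoagibeekipanek.

pompoagibeekipanek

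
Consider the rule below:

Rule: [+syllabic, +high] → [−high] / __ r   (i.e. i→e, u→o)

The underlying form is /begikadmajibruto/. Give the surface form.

begikadmajibruto

No segment of /begikadmajibruto/ meets the structural description of the rule, so the form surfaces unchanged.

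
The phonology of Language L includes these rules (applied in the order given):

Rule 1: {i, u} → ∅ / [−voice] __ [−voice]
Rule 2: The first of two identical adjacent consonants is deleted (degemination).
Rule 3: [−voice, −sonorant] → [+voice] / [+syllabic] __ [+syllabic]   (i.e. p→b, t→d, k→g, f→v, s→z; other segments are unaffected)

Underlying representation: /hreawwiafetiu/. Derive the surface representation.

hreawiavediu

Rule 1 (high vowel syncope): no segment meets the environment; /hreawwiafetiu/ is unchanged.
Rule 2 (degemination): /ww/ is a geminate; the first /w/ deletes. /hreawwiafetiu/ → hreawiafetiu.
Rule 3 (intervocalic voicing): /f/ is a voiceless obstruent between vowels /a/ and /e/, so it voices to [v]. /t/ is a voiceless obstruent between vowels /e/ and /i/, so it voices to [d]. /hreawiafetiu/ → hreawiavediu.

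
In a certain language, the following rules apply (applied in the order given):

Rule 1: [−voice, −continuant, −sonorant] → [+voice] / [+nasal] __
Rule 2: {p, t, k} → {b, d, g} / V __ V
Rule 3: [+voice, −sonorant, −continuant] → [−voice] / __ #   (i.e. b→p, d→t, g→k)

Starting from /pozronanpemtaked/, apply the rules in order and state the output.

pozronanbemdaget

Rule 1 (post-nasal voicing): /p/ is a voiceless stop immediately after the nasal /n/, so it voices to [b]. /t/ is a voiceless stop immediately after the nasal /m/, so it voices to [d]. /pozronanpemtaked/ → pozronanbemdaked.
Rule 2 (intervocalic voicing): /k/ is a voiceless stop between vowels /a/ and /e/, so it voices to [g]. /pozronanbemdaked/ → pozronanbemdaged.
Rule 3 (final devoicing): /d/ is a voiced stop in word-final position, so it devoices to [t]. /pozronanbemdaged/ → pozronanbemdaget.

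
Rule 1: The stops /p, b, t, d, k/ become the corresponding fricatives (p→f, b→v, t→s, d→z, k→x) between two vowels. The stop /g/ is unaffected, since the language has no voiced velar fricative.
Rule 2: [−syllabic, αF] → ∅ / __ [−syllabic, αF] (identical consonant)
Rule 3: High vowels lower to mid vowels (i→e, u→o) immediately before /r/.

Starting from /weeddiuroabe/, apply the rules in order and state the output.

Rule 1 (intervocalic spirantization): /b/ is a stop between vowels /a/ and /e/, so it spirantizes to the fricative [v]. /weeddiuroabe/ → weeddiuroave.
Rule 2 (degemination): /dd/ is a geminate; the first /d/ deletes. /weeddiuroave/ → weediuroave.
Rule 3 (pre-rhotic lowering): /u/ is a high vowel immediately before /r/, so it lowers to [o]. /weediuroave/ → weedioroave.

weedioroave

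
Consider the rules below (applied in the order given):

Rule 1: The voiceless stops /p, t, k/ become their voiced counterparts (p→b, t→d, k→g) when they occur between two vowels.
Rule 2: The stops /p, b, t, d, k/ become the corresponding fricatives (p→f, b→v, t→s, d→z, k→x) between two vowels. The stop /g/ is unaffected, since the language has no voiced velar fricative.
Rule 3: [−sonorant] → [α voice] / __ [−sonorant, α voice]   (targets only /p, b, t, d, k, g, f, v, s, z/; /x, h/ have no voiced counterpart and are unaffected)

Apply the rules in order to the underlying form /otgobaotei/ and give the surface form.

Rule 1 (intervocalic voicing): /t/ is a voiceless stop between vowels /o/ and /e/, so it voices to [d]. /otgobaotei/ → otgobaodei.
Rule 2 (intervocalic spirantization): /b/ is a stop between vowels /o/ and /a/, so it spirantizes to the fricative [v]. /d/ is a stop between vowels /o/ and /e/, so it spirantizes to the fricative [z]. /otgobaodei/ → otgovaozei.
Rule 3 (regressive voicing assimilation): /t/ precedes the voiced obstruent /g/, so it voices to [d] by assimilation. /otgovaozei/ → odgovaozei.

odgovaozei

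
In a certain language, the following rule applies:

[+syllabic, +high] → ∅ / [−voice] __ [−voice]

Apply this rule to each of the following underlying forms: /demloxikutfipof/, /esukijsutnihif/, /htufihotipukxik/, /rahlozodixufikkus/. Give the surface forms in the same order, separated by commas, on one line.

/demloxikutfipof/: /i/ is a high vowel flanked by voiceless consonants /x/ and /k/, so it deletes. /u/ is a high vowel flanked by voiceless consonants /k/ and /t/, so it deletes. /i/ is a high vowel flanked by voiceless consonants /f/ and /p/, so it deletes. → [demloxktfpof].
/esukijsutnihif/: /u/ is a high vowel flanked by voiceless consonants /s/ and /k/, so it deletes. /u/ is a high vowel flanked by voiceless consonants /s/ and /t/, so it deletes. /i/ is a high vowel flanked by voiceless consonants /h/ and /f/, so it deletes. → [eskijstnihf].
/htufihotipukxik/: /u/ is a high vowel flanked by voiceless consonants /t/ and /f/, so it deletes. /i/ is a high vowel flanked by voiceless consonants /f/ and /h/, so it deletes. /i/ is a high vowel flanked by voiceless consonants /t/ and /p/, so it deletes. /u/ is a high vowel flanked by voiceless consonants /p/ and /k/, so it deletes. /i/ is a high vowel flanked by voiceless consonants /x/ and /k/, so it deletes. → [htfhotpkxk].
/rahlozodixufikkus/: /u/ is a high vowel flanked by voiceless consonants /x/ and /f/, so it deletes. /i/ is a high vowel flanked by voiceless consonants /f/ and /k/, so it deletes. /u/ is a high vowel flanked by voiceless consonants /k/ and /s/, so it deletes. → [rahlozodixfkks].

demloxktfpof, eskijstnihf, htfhotpkxk, rahlozodixfkks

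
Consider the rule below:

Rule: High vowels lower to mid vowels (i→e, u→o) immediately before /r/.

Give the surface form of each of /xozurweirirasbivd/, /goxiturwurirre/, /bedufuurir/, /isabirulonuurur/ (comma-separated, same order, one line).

/xozurweirirasbivd/: /u/ is a high vowel immediately before /r/, so it lowers to [o]. /i/ is a high vowel immediately before /r/, so it lowers to [e]. /i/ is a high vowel immediately before /r/, so it lowers to [e]. → [xozorweererasbivd].
/goxiturwurirre/: /u/ is a high vowel immediately before /r/, so it lowers to [o]. /u/ is a high vowel immediately before /r/, so it lowers to [o]. /i/ is a high vowel immediately before /r/, so it lowers to [e]. → [goxitorworerre].
/bedufuurir/: /u/ is a high vowel immediately before /r/, so it lowers to [o]. /i/ is a high vowel immediately before /r/, so it lowers to [e]. → [bedufuorer].
/isabirulonuurur/: /i/ is a high vowel immediately before /r/, so it lowers to [e]. /u/ is a high vowel immediately before /r/, so it lowers to [o]. /u/ is a high vowel immediately before /r/, so it lowers to [o]. → [isaberulonuoror].

xozorweererasbivd, goxitorworerre, bedufuorer, isaberulonuoror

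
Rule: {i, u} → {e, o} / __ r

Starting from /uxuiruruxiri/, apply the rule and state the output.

uxueroruxeri

/i/ is a high vowel immediately before /r/, so it lowers to [e].
/u/ is a high vowel immediately before /r/, so it lowers to [o].
/i/ is a high vowel immediately before /r/, so it lowers to [e].
The other instances of /u/, /i/ do not occur in the required environment and remain unchanged.
Surface form: [uxueroruxeri].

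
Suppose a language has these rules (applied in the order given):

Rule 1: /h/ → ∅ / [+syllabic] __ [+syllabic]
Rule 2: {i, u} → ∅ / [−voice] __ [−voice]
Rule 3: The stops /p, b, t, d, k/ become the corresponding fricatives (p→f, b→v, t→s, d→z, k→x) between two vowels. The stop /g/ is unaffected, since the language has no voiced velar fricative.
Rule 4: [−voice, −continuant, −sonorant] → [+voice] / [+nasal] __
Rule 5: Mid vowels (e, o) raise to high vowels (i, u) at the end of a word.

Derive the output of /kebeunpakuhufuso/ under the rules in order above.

Rule 1 (intervocalic h-deletion): /h/ occurs between vowels /u/ and /u/, so it deletes. /kebeunpakuhufuso/ → kebeunpakuufuso.
Rule 2 (high vowel syncope): /u/ is a high vowel flanked by voiceless consonants /f/ and /s/, so it deletes. /kebeunpakuufuso/ → kebeunpakuufso.
Rule 3 (intervocalic spirantization): /b/ is a stop between vowels /e/ and /e/, so it spirantizes to the fricative [v]. /k/ is a stop between vowels /a/ and /u/, so it spirantizes to the fricative [x]. /kebeunpakuufso/ → keveunpaxuufso.
Rule 4 (post-nasal voicing): /p/ is a voiceless stop immediately after the nasal /n/, so it voices to [b]. /keveunpaxuufso/ → keveunbaxuufso.
Rule 5 (final vowel raising): /o/ is a mid vowel in word-final position, so it raises to [u]. /keveunbaxuufso/ → keveunbaxuufsu.

keveunbaxuufsu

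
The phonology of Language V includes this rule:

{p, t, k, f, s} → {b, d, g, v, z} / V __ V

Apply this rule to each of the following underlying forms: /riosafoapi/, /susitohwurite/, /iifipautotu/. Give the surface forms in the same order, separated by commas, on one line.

/riosafoapi/: /s/ is a voiceless obstruent between vowels /o/ and /a/, so it voices to [z]. /f/ is a voiceless obstruent between vowels /a/ and /o/, so it voices to [v]. /p/ is a voiceless obstruent between vowels /a/ and /i/, so it voices to [b]. → [riozavoabi].
/susitohwurite/: /s/ is a voiceless obstruent between vowels /u/ and /i/, so it voices to [z]. /t/ is a voiceless obstruent between vowels /i/ and /o/, so it voices to [d]. /t/ is a voiceless obstruent between vowels /i/ and /e/, so it voices to [d]. → [suzidohwuride].
/iifipautotu/: /f/ is a voiceless obstruent between vowels /i/ and /i/, so it voices to [v]. /p/ is a voiceless obstruent between vowels /i/ and /a/, so it voices to [b]. /t/ is a voiceless obstruent between vowels /u/ and /o/, so it voices to [d]. /t/ is a voiceless obstruent between vowels /o/ and /u/, so it voices to [d]. → [iivibaudodu].

riozavoabi, suzidohwuride, iivibaudodu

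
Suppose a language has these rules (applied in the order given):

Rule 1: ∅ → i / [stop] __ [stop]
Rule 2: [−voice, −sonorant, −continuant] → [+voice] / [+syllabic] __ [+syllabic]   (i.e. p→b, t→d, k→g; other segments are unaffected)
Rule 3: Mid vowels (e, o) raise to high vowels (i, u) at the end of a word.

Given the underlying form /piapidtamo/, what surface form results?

Rule 1 (stop-cluster i-epenthesis): /d/ and /t/ form a stop–stop cluster, so [i] is inserted between them. /piapidtamo/ → piapiditamo.
Rule 2 (intervocalic voicing): /p/ is a voiceless stop between vowels /a/ and /i/, so it voices to [b]. /t/ is a voiceless stop between vowels /i/ and /a/, so it voices to [d]. /piapiditamo/ → piabididamo.
Rule 3 (final vowel raising): /o/ is a mid vowel in word-final position, so it raises to [u]. /piabididamo/ → piabididamu.

piabididamu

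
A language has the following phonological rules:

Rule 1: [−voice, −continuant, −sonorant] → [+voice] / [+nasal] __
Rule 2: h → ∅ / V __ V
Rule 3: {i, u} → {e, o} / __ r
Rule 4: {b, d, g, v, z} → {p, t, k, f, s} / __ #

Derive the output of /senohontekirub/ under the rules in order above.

Rule 1 (post-nasal voicing): /t/ is a voiceless stop immediately after the nasal /n/, so it voices to [d]. /senohontekirub/ → senohondekirub.
Rule 2 (intervocalic h-deletion): /h/ occurs between vowels /o/ and /o/, so it deletes. /senohondekirub/ → senoondekirub.
Rule 3 (pre-rhotic lowering): /i/ is a high vowel immediately before /r/, so it lowers to [e]. /senoondekirub/ → senoondekerub.
Rule 4 (final devoicing): /b/ is a voiced obstruent in word-final position, so it devoices to [p]. /senoondekerub/ → senoondekerup.

senoondekerup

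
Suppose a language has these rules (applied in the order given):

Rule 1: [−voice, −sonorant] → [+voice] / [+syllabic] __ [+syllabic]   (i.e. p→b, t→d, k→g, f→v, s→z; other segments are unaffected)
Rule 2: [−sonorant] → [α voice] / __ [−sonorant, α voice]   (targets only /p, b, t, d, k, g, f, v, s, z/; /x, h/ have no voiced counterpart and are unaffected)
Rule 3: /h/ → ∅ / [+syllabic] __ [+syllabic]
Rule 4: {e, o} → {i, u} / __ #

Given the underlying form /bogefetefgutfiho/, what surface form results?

bogevedevgutfiu

Rule 1 (intervocalic voicing): /f/ is a voiceless obstruent between vowels /e/ and /e/, so it voices to [v]. /t/ is a voiceless obstruent between vowels /e/ and /e/, so it voices to [d]. /bogefetefgutfiho/ → bogevedefgutfiho.
Rule 2 (regressive voicing assimilation): /f/ precedes the voiced obstruent /g/, so it voices to [v] by assimilation. /bogevedefgutfiho/ → bogevedevgutfiho.
Rule 3 (intervocalic h-deletion): /h/ occurs between vowels /i/ and /o/, so it deletes. /bogevedevgutfiho/ → bogevedevgutfio.
Rule 4 (final vowel raising): /o/ is a mid vowel in word-final position, so it raises to [u]. /bogevedevgutfio/ → bogevedevgutfiu.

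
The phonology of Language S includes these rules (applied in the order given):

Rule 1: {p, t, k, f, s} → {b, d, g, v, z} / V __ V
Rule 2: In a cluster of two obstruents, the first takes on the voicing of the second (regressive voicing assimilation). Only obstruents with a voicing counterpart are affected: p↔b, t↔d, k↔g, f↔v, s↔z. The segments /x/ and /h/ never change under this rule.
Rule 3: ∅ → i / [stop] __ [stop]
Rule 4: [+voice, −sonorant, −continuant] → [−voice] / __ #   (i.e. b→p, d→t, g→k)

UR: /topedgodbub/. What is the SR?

tobedigodibup

Rule 1 (intervocalic voicing): /p/ is a voiceless obstruent between vowels /o/ and /e/, so it voices to [b]. /topedgodbub/ → tobedgodbub.
Rule 2 (regressive voicing assimilation): no segment meets the environment; /tobedgodbub/ is unchanged.
Rule 3 (stop-cluster i-epenthesis): /d/ and /g/ form a stop–stop cluster, so [i] is inserted between them. /d/ and /b/ form a stop–stop cluster, so [i] is inserted between them. /tobedgodbub/ → tobedigodibub.
Rule 4 (final devoicing): /b/ is a voiced stop in word-final position, so it devoices to [p]. /tobedigodibub/ → tobedigodibup.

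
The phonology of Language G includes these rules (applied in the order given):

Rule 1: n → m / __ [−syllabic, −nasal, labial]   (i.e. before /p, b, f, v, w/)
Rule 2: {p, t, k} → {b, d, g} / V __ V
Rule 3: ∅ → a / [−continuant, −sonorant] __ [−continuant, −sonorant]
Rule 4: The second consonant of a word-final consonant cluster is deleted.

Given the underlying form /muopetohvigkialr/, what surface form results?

Rule 1 (nasal place assimilation): no segment meets the environment; /muopetohvigkialr/ is unchanged.
Rule 2 (intervocalic voicing): /p/ is a voiceless stop between vowels /o/ and /e/, so it voices to [b]. /t/ is a voiceless stop between vowels /e/ and /o/, so it voices to [d]. /muopetohvigkialr/ → muobedohvigkialr.
Rule 3 (stop-cluster a-epenthesis): /g/ and /k/ form a stop–stop cluster, so [a] is inserted between them. /muobedohvigkialr/ → muobedohvigakialr.
Rule 4 (final cluster simplification): /r/ is the second consonant of a word-final cluster /lr/, so it deletes. /muobedohvigakialr/ → muobedohvigakial.

muobedohvigakial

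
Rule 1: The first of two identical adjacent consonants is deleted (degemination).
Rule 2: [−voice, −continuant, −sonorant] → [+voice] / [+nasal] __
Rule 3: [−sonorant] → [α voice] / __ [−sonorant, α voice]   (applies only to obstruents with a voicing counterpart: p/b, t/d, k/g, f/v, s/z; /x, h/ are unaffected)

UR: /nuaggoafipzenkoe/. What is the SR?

Rule 1 (degemination): /gg/ is a geminate; the first /g/ deletes. /nuaggoafipzenkoe/ → nuagoafipzenkoe.
Rule 2 (post-nasal voicing): /k/ is a voiceless stop immediately after the nasal /n/, so it voices to [g]. /nuagoafipzenkoe/ → nuagoafipzengoe.
Rule 3 (regressive voicing assimilation): /p/ precedes the voiced obstruent /z/, so it voices to [b] by assimilation. /nuagoafipzengoe/ → nuagoafibzengoe.

nuagoafibzengoe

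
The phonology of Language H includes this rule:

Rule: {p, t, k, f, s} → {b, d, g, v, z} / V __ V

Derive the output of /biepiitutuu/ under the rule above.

/p/ is a voiceless obstruent between vowels /e/ and /i/, so it voices to [b].
/t/ is a voiceless obstruent between vowels /i/ and /u/, so it voices to [d].
/t/ is a voiceless obstruent between vowels /u/ and /u/, so it voices to [d].
Surface form: [biebiiduduu].

biebiiduduu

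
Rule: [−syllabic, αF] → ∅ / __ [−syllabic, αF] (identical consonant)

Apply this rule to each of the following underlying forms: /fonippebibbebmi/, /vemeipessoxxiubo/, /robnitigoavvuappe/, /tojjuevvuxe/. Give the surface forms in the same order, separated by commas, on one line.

fonipebibebmi, vemeipesoxiubo, robnitigoavuape, tojuevuxe

/fonippebibbebmi/: /pp/ is a geminate; the first /p/ deletes. /bb/ is a geminate; the first /b/ deletes. → [fonipebibebmi].
/vemeipessoxxiubo/: /ss/ is a geminate; the first /s/ deletes. /xx/ is a geminate; the first /x/ deletes. → [vemeipesoxiubo].
/robnitigoavvuappe/: /vv/ is a geminate; the first /v/ deletes. /pp/ is a geminate; the first /p/ deletes. → [robnitigoavuape].
/tojjuevvuxe/: /jj/ is a geminate; the first /j/ deletes. /vv/ is a geminate; the first /v/ deletes. → [tojuevuxe].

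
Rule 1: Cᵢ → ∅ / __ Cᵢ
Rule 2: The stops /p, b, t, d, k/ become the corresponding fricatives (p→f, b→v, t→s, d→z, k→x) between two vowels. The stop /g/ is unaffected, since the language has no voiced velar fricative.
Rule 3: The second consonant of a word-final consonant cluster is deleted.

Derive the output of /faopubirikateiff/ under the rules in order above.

Rule 1 (degemination): /ff/ is a geminate; the first /f/ deletes. /faopubirikateiff/ → faopubirikateif.
Rule 2 (intervocalic spirantization): /p/ is a stop between vowels /o/ and /u/, so it spirantizes to the fricative [f]. /b/ is a stop between vowels /u/ and /i/, so it spirantizes to the fricative [v]. /k/ is a stop between vowels /i/ and /a/, so it spirantizes to the fricative [x]. /t/ is a stop between vowels /a/ and /e/, so it spirantizes to the fricative [s]. /faopubirikateif/ → faofuvirixaseif.
Rule 3 (final cluster simplification): no segment meets the environment; /faofuvirixaseif/ is unchanged.

faofuvirixaseif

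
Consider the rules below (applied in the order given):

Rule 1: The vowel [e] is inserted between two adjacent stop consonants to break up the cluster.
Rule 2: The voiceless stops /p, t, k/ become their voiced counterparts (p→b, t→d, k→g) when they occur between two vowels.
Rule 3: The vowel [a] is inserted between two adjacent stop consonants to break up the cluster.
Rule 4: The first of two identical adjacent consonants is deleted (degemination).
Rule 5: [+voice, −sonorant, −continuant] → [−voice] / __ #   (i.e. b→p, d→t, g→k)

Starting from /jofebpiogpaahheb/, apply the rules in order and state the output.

Rule 1 (stop-cluster e-epenthesis): /b/ and /p/ form a stop–stop cluster, so [e] is inserted between them. /g/ and /p/ form a stop–stop cluster, so [e] is inserted between them. /jofebpiogpaahheb/ → jofebepiogepaahheb.
Rule 2 (intervocalic voicing): /p/ is a voiceless stop between vowels /e/ and /i/, so it voices to [b]. /p/ is a voiceless stop between vowels /e/ and /a/, so it voices to [b]. /jofebepiogepaahheb/ → jofebebiogebaahheb.
Rule 3 (stop-cluster a-epenthesis): no segment meets the environment; /jofebebiogebaahheb/ is unchanged.
Rule 4 (degemination): /hh/ is a geminate; the first /h/ deletes. /jofebebiogebaahheb/ → jofebebiogebaaheb.
Rule 5 (final devoicing): /b/ is a voiced stop in word-final position, so it devoices to [p]. /jofebebiogebaaheb/ → jofebebiogebaahep.

jofebebiogebaahep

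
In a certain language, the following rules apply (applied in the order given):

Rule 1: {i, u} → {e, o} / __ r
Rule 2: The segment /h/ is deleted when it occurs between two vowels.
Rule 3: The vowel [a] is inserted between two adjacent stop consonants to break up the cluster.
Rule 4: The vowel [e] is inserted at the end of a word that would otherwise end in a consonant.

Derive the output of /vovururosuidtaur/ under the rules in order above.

vovororosuidataore

Rule 1 (pre-rhotic lowering): /u/ is a high vowel immediately before /r/, so it lowers to [o]. /u/ is a high vowel immediately before /r/, so it lowers to [o]. /u/ is a high vowel immediately before /r/, so it lowers to [o]. /vovururosuidtaur/ → vovororosuidtaor.
Rule 2 (intervocalic h-deletion): no segment meets the environment; /vovororosuidtaor/ is unchanged.
Rule 3 (stop-cluster a-epenthesis): /d/ and /t/ form a stop–stop cluster, so [a] is inserted between them. /vovororosuidtaor/ → vovororosuidataor.
Rule 4 (final e-epenthesis): the form ends in the consonant /r/, so [e] is inserted word-finally. /vovororosuidataor/ → vovororosuidataore.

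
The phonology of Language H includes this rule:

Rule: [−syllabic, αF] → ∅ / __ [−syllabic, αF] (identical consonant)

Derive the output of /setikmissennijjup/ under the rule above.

/ss/ is a geminate; the first /s/ deletes.
/nn/ is a geminate; the first /n/ deletes.
/jj/ is a geminate; the first /j/ deletes.
The other instances of /s/, /t/, /k/, /m/, /n/, /j/, /p/ do not occur in the required environment and remain unchanged.
Surface form: [setikmisenijup].

setikmisenijup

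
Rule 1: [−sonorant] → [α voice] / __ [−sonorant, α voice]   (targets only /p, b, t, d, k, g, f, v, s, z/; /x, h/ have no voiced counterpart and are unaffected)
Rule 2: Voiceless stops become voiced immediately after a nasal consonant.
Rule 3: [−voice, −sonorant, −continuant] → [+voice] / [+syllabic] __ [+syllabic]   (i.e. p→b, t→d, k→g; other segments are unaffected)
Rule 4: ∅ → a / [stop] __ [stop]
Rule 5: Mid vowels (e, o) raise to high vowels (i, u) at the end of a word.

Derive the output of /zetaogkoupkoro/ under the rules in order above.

zedaokakoupakoru

Rule 1 (regressive voicing assimilation): /g/ precedes the voiceless obstruent /k/, so it devoices to [k] by assimilation. /zetaogkoupkoro/ → zetaokkoupkoro.
Rule 2 (post-nasal voicing): no segment meets the environment; /zetaokkoupkoro/ is unchanged.
Rule 3 (intervocalic voicing): /t/ is a voiceless stop between vowels /e/ and /a/, so it voices to [d]. /zetaokkoupkoro/ → zedaokkoupkoro.
Rule 4 (stop-cluster a-epenthesis): /k/ and /k/ form a stop–stop cluster, so [a] is inserted between them. /p/ and /k/ form a stop–stop cluster, so [a] is inserted between them. /zedaokkoupkoro/ → zedaokakoupakoro.
Rule 5 (final vowel raising): /o/ is a mid vowel in word-final position, so it raises to [u]. /zedaokakoupakoro/ → zedaokakoupakoru.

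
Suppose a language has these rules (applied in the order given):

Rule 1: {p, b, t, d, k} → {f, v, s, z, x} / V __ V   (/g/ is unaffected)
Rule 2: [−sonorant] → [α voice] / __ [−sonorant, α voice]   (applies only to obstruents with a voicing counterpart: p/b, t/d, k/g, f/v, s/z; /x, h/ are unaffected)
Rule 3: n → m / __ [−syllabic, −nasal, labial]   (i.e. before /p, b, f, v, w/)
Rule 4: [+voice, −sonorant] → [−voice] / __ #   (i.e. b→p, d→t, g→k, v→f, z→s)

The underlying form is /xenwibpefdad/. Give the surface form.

xemwippevdat

Rule 1 (intervocalic spirantization): no segment meets the environment; /xenwibpefdad/ is unchanged.
Rule 2 (regressive voicing assimilation): /b/ precedes the voiceless obstruent /p/, so it devoices to [p] by assimilation. /f/ precedes the voiced obstruent /d/, so it voices to [v] by assimilation. /xenwibpefdad/ → xenwippevdad.
Rule 3 (nasal place assimilation): /n/ precedes the labial consonant /w/, so it assimilates in place to [m]. /xenwippevdad/ → xemwippevdad.
Rule 4 (final devoicing): /d/ is a voiced obstruent in word-final position, so it devoices to [t]. /xemwippevdad/ → xemwippevdat.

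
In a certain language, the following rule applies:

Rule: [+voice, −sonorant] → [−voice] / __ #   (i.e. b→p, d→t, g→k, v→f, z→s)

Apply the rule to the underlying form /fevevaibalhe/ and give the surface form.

fevevaibalhe

No segment of /fevevaibalhe/ meets the structural description of the rule, so the form surfaces unchanged.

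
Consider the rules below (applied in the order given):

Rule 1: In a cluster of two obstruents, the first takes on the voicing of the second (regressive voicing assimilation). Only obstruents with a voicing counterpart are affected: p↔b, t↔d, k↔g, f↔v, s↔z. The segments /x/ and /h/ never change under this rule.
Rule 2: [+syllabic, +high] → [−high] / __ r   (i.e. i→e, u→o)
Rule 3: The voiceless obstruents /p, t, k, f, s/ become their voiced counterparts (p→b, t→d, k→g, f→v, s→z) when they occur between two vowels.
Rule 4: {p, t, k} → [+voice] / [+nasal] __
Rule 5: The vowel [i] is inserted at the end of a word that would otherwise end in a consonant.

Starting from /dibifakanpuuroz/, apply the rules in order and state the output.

Rule 1 (regressive voicing assimilation): no segment meets the environment; /dibifakanpuuroz/ is unchanged.
Rule 2 (pre-rhotic lowering): /u/ is a high vowel immediately before /r/, so it lowers to [o]. /dibifakanpuuroz/ → dibifakanpuoroz.
Rule 3 (intervocalic voicing): /f/ is a voiceless obstruent between vowels /i/ and /a/, so it voices to [v]. /k/ is a voiceless obstruent between vowels /a/ and /a/, so it voices to [g]. /dibifakanpuoroz/ → dibivaganpuoroz.
Rule 4 (post-nasal voicing): /p/ is a voiceless stop immediately after the nasal /n/, so it voices to [b]. /dibivaganpuoroz/ → dibivaganbuoroz.
Rule 5 (final i-epenthesis): the form ends in the consonant /z/, so [i] is inserted word-finally. /dibivaganbuoroz/ → dibivaganbuorozi.

dibivaganbuorozi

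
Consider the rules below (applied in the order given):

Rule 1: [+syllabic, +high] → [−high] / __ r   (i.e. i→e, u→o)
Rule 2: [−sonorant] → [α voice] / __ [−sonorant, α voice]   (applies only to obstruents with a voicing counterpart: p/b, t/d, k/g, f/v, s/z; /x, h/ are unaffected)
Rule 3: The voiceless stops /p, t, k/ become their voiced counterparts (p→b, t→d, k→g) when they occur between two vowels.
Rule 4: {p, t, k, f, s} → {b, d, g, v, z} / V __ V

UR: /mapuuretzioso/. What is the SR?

Rule 1 (pre-rhotic lowering): /u/ is a high vowel immediately before /r/, so it lowers to [o]. /mapuuretzioso/ → mapuoretzioso.
Rule 2 (regressive voicing assimilation): /t/ precedes the voiced obstruent /z/, so it voices to [d] by assimilation. /mapuoretzioso/ → mapuoredzioso.
Rule 3 (intervocalic voicing): /p/ is a voiceless stop between vowels /a/ and /u/, so it voices to [b]. /mapuoredzioso/ → mabuoredzioso.
Rule 4 (intervocalic voicing): /s/ is a voiceless obstruent between vowels /o/ and /o/, so it voices to [z]. /mabuoredzioso/ → mabuoredziozo.

mabuoredziozo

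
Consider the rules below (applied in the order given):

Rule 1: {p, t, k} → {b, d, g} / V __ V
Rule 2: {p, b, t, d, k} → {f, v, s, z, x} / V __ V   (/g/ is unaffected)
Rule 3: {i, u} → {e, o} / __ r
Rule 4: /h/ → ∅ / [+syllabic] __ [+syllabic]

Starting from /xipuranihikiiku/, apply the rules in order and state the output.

Rule 1 (intervocalic voicing): /p/ is a voiceless stop between vowels /i/ and /u/, so it voices to [b]. /k/ is a voiceless stop between vowels /i/ and /i/, so it voices to [g]. /k/ is a voiceless stop between vowels /i/ and /u/, so it voices to [g]. /xipuranihikiiku/ → xiburanihigiigu.
Rule 2 (intervocalic spirantization): /b/ is a stop between vowels /i/ and /u/, so it spirantizes to the fricative [v]. /xiburanihigiigu/ → xivuranihigiigu.
Rule 3 (pre-rhotic lowering): /u/ is a high vowel immediately before /r/, so it lowers to [o]. /xivuranihigiigu/ → xivoranihigiigu.
Rule 4 (intervocalic h-deletion): /h/ occurs between vowels /i/ and /i/, so it deletes. /xivoranihigiigu/ → xivoraniigiigu.

xivoraniigiigu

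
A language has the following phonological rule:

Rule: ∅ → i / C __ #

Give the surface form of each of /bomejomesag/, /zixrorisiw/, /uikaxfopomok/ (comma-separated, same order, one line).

bomejomesagi, zixrorisiwi, uikaxfopomoki

/bomejomesag/: the form ends in the consonant /g/, so [i] is inserted word-finally. → [bomejomesagi].
/zixrorisiw/: the form ends in the consonant /w/, so [i] is inserted word-finally. → [zixrorisiwi].
/uikaxfopomok/: the form ends in the consonant /k/, so [i] is inserted word-finally. → [uikaxfopomoki].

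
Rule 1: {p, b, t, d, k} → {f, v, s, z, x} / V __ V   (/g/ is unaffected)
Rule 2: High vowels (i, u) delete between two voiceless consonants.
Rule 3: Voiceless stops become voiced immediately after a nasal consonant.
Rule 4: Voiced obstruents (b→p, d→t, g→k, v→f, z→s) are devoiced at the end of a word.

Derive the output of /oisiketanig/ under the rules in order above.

oisxesanik

Rule 1 (intervocalic spirantization): /k/ is a stop between vowels /i/ and /e/, so it spirantizes to the fricative [x]. /t/ is a stop between vowels /e/ and /a/, so it spirantizes to the fricative [s]. /oisiketanig/ → oisixesanig.
Rule 2 (high vowel syncope): /i/ is a high vowel flanked by voiceless consonants /s/ and /x/, so it deletes. /oisixesanig/ → oisxesanig.
Rule 3 (post-nasal voicing): no segment meets the environment; /oisxesanig/ is unchanged.
Rule 4 (final devoicing): /g/ is a voiced obstruent in word-final position, so it devoices to [k]. /oisxesanig/ → oisxesanik.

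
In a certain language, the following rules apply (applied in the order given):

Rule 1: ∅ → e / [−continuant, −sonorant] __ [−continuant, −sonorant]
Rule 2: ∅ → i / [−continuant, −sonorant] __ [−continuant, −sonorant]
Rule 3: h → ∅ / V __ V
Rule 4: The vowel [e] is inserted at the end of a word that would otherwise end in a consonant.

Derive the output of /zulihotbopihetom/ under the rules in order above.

zuliotebopietome

Rule 1 (stop-cluster e-epenthesis): /t/ and /b/ form a stop–stop cluster, so [e] is inserted between them. /zulihotbopihetom/ → zulihotebopihetom.
Rule 2 (stop-cluster i-epenthesis): no segment meets the environment; /zulihotebopihetom/ is unchanged.
Rule 3 (intervocalic h-deletion): /h/ occurs between vowels /i/ and /o/, so it deletes. /h/ occurs between vowels /i/ and /e/, so it deletes. /zulihotebopihetom/ → zuliotebopietom.
Rule 4 (final e-epenthesis): the form ends in the consonant /m/, so [e] is inserted word-finally. /zuliotebopietom/ → zuliotebopietome.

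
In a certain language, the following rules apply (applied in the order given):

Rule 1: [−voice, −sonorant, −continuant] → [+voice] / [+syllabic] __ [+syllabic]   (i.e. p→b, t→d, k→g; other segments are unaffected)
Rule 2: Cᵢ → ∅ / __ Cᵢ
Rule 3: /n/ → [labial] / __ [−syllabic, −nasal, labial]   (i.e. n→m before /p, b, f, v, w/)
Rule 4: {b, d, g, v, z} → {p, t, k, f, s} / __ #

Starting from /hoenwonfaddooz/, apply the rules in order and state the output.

hoemwomfadoos

Rule 1 (intervocalic voicing): no segment meets the environment; /hoenwonfaddooz/ is unchanged.
Rule 2 (degemination): /dd/ is a geminate; the first /d/ deletes. /hoenwonfaddooz/ → hoenwonfadooz.
Rule 3 (nasal place assimilation): /n/ precedes the labial consonant /w/, so it assimilates in place to [m]. /n/ precedes the labial consonant /f/, so it assimilates in place to [m]. /hoenwonfadooz/ → hoemwomfadooz.
Rule 4 (final devoicing): /z/ is a voiced obstruent in word-final position, so it devoices to [s]. /hoemwomfadooz/ → hoemwomfadoos.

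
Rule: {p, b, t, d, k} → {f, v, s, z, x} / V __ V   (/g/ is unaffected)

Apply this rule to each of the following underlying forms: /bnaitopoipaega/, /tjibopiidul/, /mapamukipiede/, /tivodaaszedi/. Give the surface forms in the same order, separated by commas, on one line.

bnaisofoifaega, tjivofiizul, mafamuxifieze, tivozaaszezi

/bnaitopoipaega/: /t/ is a stop between vowels /i/ and /o/, so it spirantizes to the fricative [s]. /p/ is a stop between vowels /o/ and /o/, so it spirantizes to the fricative [f]. /p/ is a stop between vowels /i/ and /a/, so it spirantizes to the fricative [f]. → [bnaisofoifaega].
/tjibopiidul/: /b/ is a stop between vowels /i/ and /o/, so it spirantizes to the fricative [v]. /p/ is a stop between vowels /o/ and /i/, so it spirantizes to the fricative [f]. /d/ is a stop between vowels /i/ and /u/, so it spirantizes to the fricative [z]. → [tjivofiizul].
/mapamukipiede/: /p/ is a stop between vowels /a/ and /a/, so it spirantizes to the fricative [f]. /k/ is a stop between vowels /u/ and /i/, so it spirantizes to the fricative [x]. /p/ is a stop between vowels /i/ and /i/, so it spirantizes to the fricative [f]. /d/ is a stop between vowels /e/ and /e/, so it spirantizes to the fricative [z]. → [mafamuxifieze].
/tivodaaszedi/: /d/ is a stop between vowels /o/ and /a/, so it spirantizes to the fricative [z]. /d/ is a stop between vowels /e/ and /i/, so it spirantizes to the fricative [z]. → [tivozaaszezi].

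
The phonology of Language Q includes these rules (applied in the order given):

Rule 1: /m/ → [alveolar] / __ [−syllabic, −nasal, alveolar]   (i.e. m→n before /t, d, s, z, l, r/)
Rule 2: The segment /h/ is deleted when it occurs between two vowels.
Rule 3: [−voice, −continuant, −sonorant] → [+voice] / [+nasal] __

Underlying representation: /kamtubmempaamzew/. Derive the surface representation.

kandubmembaanzew

Rule 1 (nasal place assimilation): /m/ precedes the alveolar consonant /t/, so it assimilates in place to [n]. /m/ precedes the alveolar consonant /z/, so it assimilates in place to [n]. /kamtubmempaamzew/ → kantubmempaanzew.
Rule 2 (intervocalic h-deletion): no segment meets the environment; /kantubmempaanzew/ is unchanged.
Rule 3 (post-nasal voicing): /t/ is a voiceless stop immediately after the nasal /n/, so it voices to [d]. /p/ is a voiceless stop immediately after the nasal /m/, so it voices to [b]. /kantubmempaanzew/ → kandubmembaanzew.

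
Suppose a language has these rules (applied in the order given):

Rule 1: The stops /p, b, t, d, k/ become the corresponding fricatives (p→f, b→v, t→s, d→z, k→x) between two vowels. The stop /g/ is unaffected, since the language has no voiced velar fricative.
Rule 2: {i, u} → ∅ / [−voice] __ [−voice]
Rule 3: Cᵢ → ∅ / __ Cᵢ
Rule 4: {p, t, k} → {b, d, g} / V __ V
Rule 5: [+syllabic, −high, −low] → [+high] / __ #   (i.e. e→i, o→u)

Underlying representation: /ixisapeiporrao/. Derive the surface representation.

Rule 1 (intervocalic spirantization): /p/ is a stop between vowels /a/ and /e/, so it spirantizes to the fricative [f]. /p/ is a stop between vowels /i/ and /o/, so it spirantizes to the fricative [f]. /ixisapeiporrao/ → ixisafeiforrao.
Rule 2 (high vowel syncope): /i/ is a high vowel flanked by voiceless consonants /x/ and /s/, so it deletes. /ixisafeiforrao/ → ixsafeiforrao.
Rule 3 (degemination): /rr/ is a geminate; the first /r/ deletes. /ixsafeiforrao/ → ixsafeiforao.
Rule 4 (intervocalic voicing): no segment meets the environment; /ixsafeiforao/ is unchanged.
Rule 5 (final vowel raising): /o/ is a mid vowel in word-final position, so it raises to [u]. /ixsafeiforao/ → ixsafeiforau.

ixsafeiforau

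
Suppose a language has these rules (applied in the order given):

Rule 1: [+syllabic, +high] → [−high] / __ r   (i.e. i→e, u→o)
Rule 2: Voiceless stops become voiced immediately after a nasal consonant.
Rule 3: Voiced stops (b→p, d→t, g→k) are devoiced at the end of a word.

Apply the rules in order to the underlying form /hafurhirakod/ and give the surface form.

haforherakot

Rule 1 (pre-rhotic lowering): /u/ is a high vowel immediately before /r/, so it lowers to [o]. /i/ is a high vowel immediately before /r/, so it lowers to [e]. /hafurhirakod/ → haforherakod.
Rule 2 (post-nasal voicing): no segment meets the environment; /haforherakod/ is unchanged.
Rule 3 (final devoicing): /d/ is a voiced stop in word-final position, so it devoices to [t]. /haforherakod/ → haforherakot.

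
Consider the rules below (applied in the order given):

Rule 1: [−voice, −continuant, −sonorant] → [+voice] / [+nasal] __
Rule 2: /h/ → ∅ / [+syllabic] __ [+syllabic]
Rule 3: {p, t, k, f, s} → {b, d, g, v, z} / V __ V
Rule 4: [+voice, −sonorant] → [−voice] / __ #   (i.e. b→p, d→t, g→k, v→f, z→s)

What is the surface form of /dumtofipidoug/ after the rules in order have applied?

Rule 1 (post-nasal voicing): /t/ is a voiceless stop immediately after the nasal /m/, so it voices to [d]. /dumtofipidoug/ → dumdofipidoug.
Rule 2 (intervocalic h-deletion): no segment meets the environment; /dumdofipidoug/ is unchanged.
Rule 3 (intervocalic voicing): /f/ is a voiceless obstruent between vowels /o/ and /i/, so it voices to [v]. /p/ is a voiceless obstruent between vowels /i/ and /i/, so it voices to [b]. /dumdofipidoug/ → dumdovibidoug.
Rule 4 (final devoicing): /g/ is a voiced obstruent in word-final position, so it devoices to [k]. /dumdovibidoug/ → dumdovibidouk.

dumdovibidouk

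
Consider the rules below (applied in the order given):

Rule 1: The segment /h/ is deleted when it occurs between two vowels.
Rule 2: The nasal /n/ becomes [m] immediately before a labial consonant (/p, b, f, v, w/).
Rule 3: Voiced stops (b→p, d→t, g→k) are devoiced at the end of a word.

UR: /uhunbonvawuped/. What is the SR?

Rule 1 (intervocalic h-deletion): /h/ occurs between vowels /u/ and /u/, so it deletes. /uhunbonvawuped/ → uunbonvawuped.
Rule 2 (nasal place assimilation): /n/ precedes the labial consonant /b/, so it assimilates in place to [m]. /n/ precedes the labial consonant /v/, so it assimilates in place to [m]. /uunbonvawuped/ → uumbomvawuped.
Rule 3 (final devoicing): /d/ is a voiced stop in word-final position, so it devoices to [t]. /uumbomvawuped/ → uumbomvawupet.

uumbomvawupet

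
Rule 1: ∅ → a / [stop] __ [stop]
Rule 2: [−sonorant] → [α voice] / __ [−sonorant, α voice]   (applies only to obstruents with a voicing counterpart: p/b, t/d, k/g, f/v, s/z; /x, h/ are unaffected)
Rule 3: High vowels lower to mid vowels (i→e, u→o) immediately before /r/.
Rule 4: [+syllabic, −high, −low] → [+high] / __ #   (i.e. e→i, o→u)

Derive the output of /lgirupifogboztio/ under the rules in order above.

lgerupifogabostiu

Rule 1 (stop-cluster a-epenthesis): /g/ and /b/ form a stop–stop cluster, so [a] is inserted between them. /lgirupifogboztio/ → lgirupifogaboztio.
Rule 2 (regressive voicing assimilation): /z/ precedes the voiceless obstruent /t/, so it devoices to [s] by assimilation. /lgirupifogaboztio/ → lgirupifogabostio.
Rule 3 (pre-rhotic lowering): /i/ is a high vowel immediately before /r/, so it lowers to [e]. /lgirupifogabostio/ → lgerupifogabostio.
Rule 4 (final vowel raising): /o/ is a mid vowel in word-final position, so it raises to [u]. /lgerupifogabostio/ → lgerupifogabostiu.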